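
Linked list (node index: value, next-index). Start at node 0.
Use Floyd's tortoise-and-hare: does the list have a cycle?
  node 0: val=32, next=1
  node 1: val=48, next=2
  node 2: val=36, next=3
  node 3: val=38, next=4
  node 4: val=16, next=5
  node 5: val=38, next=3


Floyd's tortoise (slow, +1) and hare (fast, +2):
  init: slow=0, fast=0
  step 1: slow=1, fast=2
  step 2: slow=2, fast=4
  step 3: slow=3, fast=3
  slow == fast at node 3: cycle detected

Cycle: yes


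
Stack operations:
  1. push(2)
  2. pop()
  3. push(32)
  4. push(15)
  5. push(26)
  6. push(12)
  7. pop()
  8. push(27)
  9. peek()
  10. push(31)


push(2) -> [2]
pop()->2, []
push(32) -> [32]
push(15) -> [32, 15]
push(26) -> [32, 15, 26]
push(12) -> [32, 15, 26, 12]
pop()->12, [32, 15, 26]
push(27) -> [32, 15, 26, 27]
peek()->27
push(31) -> [32, 15, 26, 27, 31]

Final stack: [32, 15, 26, 27, 31]


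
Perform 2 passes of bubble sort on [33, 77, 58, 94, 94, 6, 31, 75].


Initial: [33, 77, 58, 94, 94, 6, 31, 75]
Pass 1: [33, 58, 77, 94, 6, 31, 75, 94] (4 swaps)
Pass 2: [33, 58, 77, 6, 31, 75, 94, 94] (3 swaps)

After 2 passes: [33, 58, 77, 6, 31, 75, 94, 94]


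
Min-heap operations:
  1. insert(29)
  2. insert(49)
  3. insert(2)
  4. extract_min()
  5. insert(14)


insert(29) -> [29]
insert(49) -> [29, 49]
insert(2) -> [2, 49, 29]
extract_min()->2, [29, 49]
insert(14) -> [14, 49, 29]

Final heap: [14, 49, 29]


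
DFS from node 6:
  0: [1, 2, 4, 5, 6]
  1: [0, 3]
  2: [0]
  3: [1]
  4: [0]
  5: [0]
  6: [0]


Visit 6, push [0]
Visit 0, push [5, 4, 2, 1]
Visit 1, push [3]
Visit 3, push []
Visit 2, push []
Visit 4, push []
Visit 5, push []

DFS order: [6, 0, 1, 3, 2, 4, 5]


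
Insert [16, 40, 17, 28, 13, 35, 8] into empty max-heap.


Insert 16: [16]
Insert 40: [40, 16]
Insert 17: [40, 16, 17]
Insert 28: [40, 28, 17, 16]
Insert 13: [40, 28, 17, 16, 13]
Insert 35: [40, 28, 35, 16, 13, 17]
Insert 8: [40, 28, 35, 16, 13, 17, 8]

Final heap: [40, 28, 35, 16, 13, 17, 8]


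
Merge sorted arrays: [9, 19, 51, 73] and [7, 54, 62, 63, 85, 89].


Take 7 from B
Take 9 from A
Take 19 from A
Take 51 from A
Take 54 from B
Take 62 from B
Take 63 from B
Take 73 from A

Merged: [7, 9, 19, 51, 54, 62, 63, 73, 85, 89]


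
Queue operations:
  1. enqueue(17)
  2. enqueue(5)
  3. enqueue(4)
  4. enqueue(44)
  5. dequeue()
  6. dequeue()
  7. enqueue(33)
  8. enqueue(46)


enqueue(17) -> [17]
enqueue(5) -> [17, 5]
enqueue(4) -> [17, 5, 4]
enqueue(44) -> [17, 5, 4, 44]
dequeue()->17, [5, 4, 44]
dequeue()->5, [4, 44]
enqueue(33) -> [4, 44, 33]
enqueue(46) -> [4, 44, 33, 46]

Final queue: [4, 44, 33, 46]


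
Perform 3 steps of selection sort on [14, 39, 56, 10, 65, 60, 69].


Initial: [14, 39, 56, 10, 65, 60, 69]
Step 1: min=10 at 3
  Swap: [10, 39, 56, 14, 65, 60, 69]
Step 2: min=14 at 3
  Swap: [10, 14, 56, 39, 65, 60, 69]
Step 3: min=39 at 3
  Swap: [10, 14, 39, 56, 65, 60, 69]

After 3 steps: [10, 14, 39, 56, 65, 60, 69]


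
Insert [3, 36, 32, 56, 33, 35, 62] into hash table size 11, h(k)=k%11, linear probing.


Insert 3: h=3 -> slot 3
Insert 36: h=3, 1 probes -> slot 4
Insert 32: h=10 -> slot 10
Insert 56: h=1 -> slot 1
Insert 33: h=0 -> slot 0
Insert 35: h=2 -> slot 2
Insert 62: h=7 -> slot 7

Table: [33, 56, 35, 3, 36, None, None, 62, None, None, 32]


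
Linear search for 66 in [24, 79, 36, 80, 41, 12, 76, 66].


i=0: 24!=66
i=1: 79!=66
i=2: 36!=66
i=3: 80!=66
i=4: 41!=66
i=5: 12!=66
i=6: 76!=66
i=7: 66==66 found!

Found at 7, 8 comps


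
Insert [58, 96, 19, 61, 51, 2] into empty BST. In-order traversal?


Insert 58: root
Insert 96: R from 58
Insert 19: L from 58
Insert 61: R from 58 -> L from 96
Insert 51: L from 58 -> R from 19
Insert 2: L from 58 -> L from 19

In-order: [2, 19, 51, 58, 61, 96]


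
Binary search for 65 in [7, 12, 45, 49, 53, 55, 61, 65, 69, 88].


Step 1: lo=0, hi=9, mid=4, val=53
Step 2: lo=5, hi=9, mid=7, val=65

Found at index 7


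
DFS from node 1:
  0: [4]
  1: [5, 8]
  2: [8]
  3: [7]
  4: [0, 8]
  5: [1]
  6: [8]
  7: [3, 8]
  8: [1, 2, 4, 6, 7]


Visit 1, push [8, 5]
Visit 5, push []
Visit 8, push [7, 6, 4, 2]
Visit 2, push []
Visit 4, push [0]
Visit 0, push []
Visit 6, push []
Visit 7, push [3]
Visit 3, push []

DFS order: [1, 5, 8, 2, 4, 0, 6, 7, 3]


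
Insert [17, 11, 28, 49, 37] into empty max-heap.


Insert 17: [17]
Insert 11: [17, 11]
Insert 28: [28, 11, 17]
Insert 49: [49, 28, 17, 11]
Insert 37: [49, 37, 17, 11, 28]

Final heap: [49, 37, 17, 11, 28]


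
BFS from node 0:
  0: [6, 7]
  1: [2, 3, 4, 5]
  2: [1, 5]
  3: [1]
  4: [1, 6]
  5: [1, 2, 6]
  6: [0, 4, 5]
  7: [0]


Visit 0, enqueue [6, 7]
Visit 6, enqueue [4, 5]
Visit 7, enqueue []
Visit 4, enqueue [1]
Visit 5, enqueue [2]
Visit 1, enqueue [3]
Visit 2, enqueue []
Visit 3, enqueue []

BFS order: [0, 6, 7, 4, 5, 1, 2, 3]


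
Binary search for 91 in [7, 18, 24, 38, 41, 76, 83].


Step 1: lo=0, hi=6, mid=3, val=38
Step 2: lo=4, hi=6, mid=5, val=76
Step 3: lo=6, hi=6, mid=6, val=83

Not found


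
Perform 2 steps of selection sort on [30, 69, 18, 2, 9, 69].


Initial: [30, 69, 18, 2, 9, 69]
Step 1: min=2 at 3
  Swap: [2, 69, 18, 30, 9, 69]
Step 2: min=9 at 4
  Swap: [2, 9, 18, 30, 69, 69]

After 2 steps: [2, 9, 18, 30, 69, 69]


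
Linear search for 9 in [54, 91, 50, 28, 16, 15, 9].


i=0: 54!=9
i=1: 91!=9
i=2: 50!=9
i=3: 28!=9
i=4: 16!=9
i=5: 15!=9
i=6: 9==9 found!

Found at 6, 7 comps


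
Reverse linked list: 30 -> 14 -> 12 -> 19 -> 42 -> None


Step 1: curr=30, set curr.next=prev(None) | reversed so far: 30
Step 2: curr=14, set curr.next=prev(30) | reversed so far: 14 -> 30
Step 3: curr=12, set curr.next=prev(14) | reversed so far: 12 -> 14 -> 30
Step 4: curr=19, set curr.next=prev(12) | reversed so far: 19 -> 12 -> 14 -> 30
Step 5: curr=42, set curr.next=prev(19) | reversed so far: 42 -> 19 -> 12 -> 14 -> 30

42 -> 19 -> 12 -> 14 -> 30 -> None


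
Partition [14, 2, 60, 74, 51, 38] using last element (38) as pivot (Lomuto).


Pivot: 38
  14 <= 38: advance i (no swap)
  2 <= 38: advance i (no swap)
Place pivot at 2: [14, 2, 38, 74, 51, 60]

Partitioned: [14, 2, 38, 74, 51, 60]


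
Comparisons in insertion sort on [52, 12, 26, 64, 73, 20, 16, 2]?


Algorithm: insertion sort
Input: [52, 12, 26, 64, 73, 20, 16, 2]
Sorted: [2, 12, 16, 20, 26, 52, 64, 73]

23


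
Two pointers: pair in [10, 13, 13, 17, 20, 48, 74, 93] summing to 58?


lo=0(10)+hi=7(93)=103
lo=0(10)+hi=6(74)=84
lo=0(10)+hi=5(48)=58

Yes: 10+48=58


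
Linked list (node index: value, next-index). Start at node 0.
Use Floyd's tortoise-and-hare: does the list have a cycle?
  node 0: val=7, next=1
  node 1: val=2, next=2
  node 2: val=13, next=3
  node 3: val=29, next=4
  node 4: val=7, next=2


Floyd's tortoise (slow, +1) and hare (fast, +2):
  init: slow=0, fast=0
  step 1: slow=1, fast=2
  step 2: slow=2, fast=4
  step 3: slow=3, fast=3
  slow == fast at node 3: cycle detected

Cycle: yes


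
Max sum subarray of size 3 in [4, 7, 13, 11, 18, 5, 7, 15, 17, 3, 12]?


[0:3]: 24
[1:4]: 31
[2:5]: 42
[3:6]: 34
[4:7]: 30
[5:8]: 27
[6:9]: 39
[7:10]: 35
[8:11]: 32

Max: 42 at [2:5]


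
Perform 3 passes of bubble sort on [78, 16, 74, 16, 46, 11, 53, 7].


Initial: [78, 16, 74, 16, 46, 11, 53, 7]
Pass 1: [16, 74, 16, 46, 11, 53, 7, 78] (7 swaps)
Pass 2: [16, 16, 46, 11, 53, 7, 74, 78] (5 swaps)
Pass 3: [16, 16, 11, 46, 7, 53, 74, 78] (2 swaps)

After 3 passes: [16, 16, 11, 46, 7, 53, 74, 78]


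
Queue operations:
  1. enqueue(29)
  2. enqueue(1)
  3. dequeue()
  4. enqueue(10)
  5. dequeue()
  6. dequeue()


enqueue(29) -> [29]
enqueue(1) -> [29, 1]
dequeue()->29, [1]
enqueue(10) -> [1, 10]
dequeue()->1, [10]
dequeue()->10, []

Final queue: []


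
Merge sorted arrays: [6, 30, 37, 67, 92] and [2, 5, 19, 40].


Take 2 from B
Take 5 from B
Take 6 from A
Take 19 from B
Take 30 from A
Take 37 from A
Take 40 from B

Merged: [2, 5, 6, 19, 30, 37, 40, 67, 92]


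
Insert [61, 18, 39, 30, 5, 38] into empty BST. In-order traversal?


Insert 61: root
Insert 18: L from 61
Insert 39: L from 61 -> R from 18
Insert 30: L from 61 -> R from 18 -> L from 39
Insert 5: L from 61 -> L from 18
Insert 38: L from 61 -> R from 18 -> L from 39 -> R from 30

In-order: [5, 18, 30, 38, 39, 61]


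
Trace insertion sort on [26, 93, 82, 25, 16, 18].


Initial: [26, 93, 82, 25, 16, 18]
Insert 93: [26, 93, 82, 25, 16, 18]
Insert 82: [26, 82, 93, 25, 16, 18]
Insert 25: [25, 26, 82, 93, 16, 18]
Insert 16: [16, 25, 26, 82, 93, 18]
Insert 18: [16, 18, 25, 26, 82, 93]

Sorted: [16, 18, 25, 26, 82, 93]


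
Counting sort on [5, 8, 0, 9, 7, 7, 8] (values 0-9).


Input: [5, 8, 0, 9, 7, 7, 8]
Counts: [1, 0, 0, 0, 0, 1, 0, 2, 2, 1]

Sorted: [0, 5, 7, 7, 8, 8, 9]


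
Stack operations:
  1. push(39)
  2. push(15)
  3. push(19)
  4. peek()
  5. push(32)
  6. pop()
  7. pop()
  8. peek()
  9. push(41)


push(39) -> [39]
push(15) -> [39, 15]
push(19) -> [39, 15, 19]
peek()->19
push(32) -> [39, 15, 19, 32]
pop()->32, [39, 15, 19]
pop()->19, [39, 15]
peek()->15
push(41) -> [39, 15, 41]

Final stack: [39, 15, 41]


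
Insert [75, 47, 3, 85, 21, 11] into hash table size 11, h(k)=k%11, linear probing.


Insert 75: h=9 -> slot 9
Insert 47: h=3 -> slot 3
Insert 3: h=3, 1 probes -> slot 4
Insert 85: h=8 -> slot 8
Insert 21: h=10 -> slot 10
Insert 11: h=0 -> slot 0

Table: [11, None, None, 47, 3, None, None, None, 85, 75, 21]


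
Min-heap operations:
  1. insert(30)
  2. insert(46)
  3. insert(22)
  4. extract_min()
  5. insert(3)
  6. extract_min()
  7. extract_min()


insert(30) -> [30]
insert(46) -> [30, 46]
insert(22) -> [22, 46, 30]
extract_min()->22, [30, 46]
insert(3) -> [3, 46, 30]
extract_min()->3, [30, 46]
extract_min()->30, [46]

Final heap: [46]


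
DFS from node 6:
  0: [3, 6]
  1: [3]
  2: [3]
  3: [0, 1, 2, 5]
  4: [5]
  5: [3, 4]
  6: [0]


Visit 6, push [0]
Visit 0, push [3]
Visit 3, push [5, 2, 1]
Visit 1, push []
Visit 2, push []
Visit 5, push [4]
Visit 4, push []

DFS order: [6, 0, 3, 1, 2, 5, 4]


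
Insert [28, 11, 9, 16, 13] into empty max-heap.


Insert 28: [28]
Insert 11: [28, 11]
Insert 9: [28, 11, 9]
Insert 16: [28, 16, 9, 11]
Insert 13: [28, 16, 9, 11, 13]

Final heap: [28, 16, 9, 11, 13]


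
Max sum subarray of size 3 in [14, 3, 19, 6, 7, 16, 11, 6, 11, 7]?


[0:3]: 36
[1:4]: 28
[2:5]: 32
[3:6]: 29
[4:7]: 34
[5:8]: 33
[6:9]: 28
[7:10]: 24

Max: 36 at [0:3]


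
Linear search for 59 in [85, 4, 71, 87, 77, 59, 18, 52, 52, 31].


i=0: 85!=59
i=1: 4!=59
i=2: 71!=59
i=3: 87!=59
i=4: 77!=59
i=5: 59==59 found!

Found at 5, 6 comps


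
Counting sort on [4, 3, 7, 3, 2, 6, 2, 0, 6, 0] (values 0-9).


Input: [4, 3, 7, 3, 2, 6, 2, 0, 6, 0]
Counts: [2, 0, 2, 2, 1, 0, 2, 1, 0, 0]

Sorted: [0, 0, 2, 2, 3, 3, 4, 6, 6, 7]


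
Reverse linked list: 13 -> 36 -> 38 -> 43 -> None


Step 1: curr=13, set curr.next=prev(None) | reversed so far: 13
Step 2: curr=36, set curr.next=prev(13) | reversed so far: 36 -> 13
Step 3: curr=38, set curr.next=prev(36) | reversed so far: 38 -> 36 -> 13
Step 4: curr=43, set curr.next=prev(38) | reversed so far: 43 -> 38 -> 36 -> 13

43 -> 38 -> 36 -> 13 -> None


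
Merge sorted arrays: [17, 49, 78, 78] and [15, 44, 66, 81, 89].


Take 15 from B
Take 17 from A
Take 44 from B
Take 49 from A
Take 66 from B
Take 78 from A
Take 78 from A

Merged: [15, 17, 44, 49, 66, 78, 78, 81, 89]


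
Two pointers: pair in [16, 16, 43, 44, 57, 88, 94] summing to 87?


lo=0(16)+hi=6(94)=110
lo=0(16)+hi=5(88)=104
lo=0(16)+hi=4(57)=73
lo=1(16)+hi=4(57)=73
lo=2(43)+hi=4(57)=100
lo=2(43)+hi=3(44)=87

Yes: 43+44=87


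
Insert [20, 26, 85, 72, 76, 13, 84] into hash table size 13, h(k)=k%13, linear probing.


Insert 20: h=7 -> slot 7
Insert 26: h=0 -> slot 0
Insert 85: h=7, 1 probes -> slot 8
Insert 72: h=7, 2 probes -> slot 9
Insert 76: h=11 -> slot 11
Insert 13: h=0, 1 probes -> slot 1
Insert 84: h=6 -> slot 6

Table: [26, 13, None, None, None, None, 84, 20, 85, 72, None, 76, None]


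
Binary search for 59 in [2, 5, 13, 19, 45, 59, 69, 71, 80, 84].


Step 1: lo=0, hi=9, mid=4, val=45
Step 2: lo=5, hi=9, mid=7, val=71
Step 3: lo=5, hi=6, mid=5, val=59

Found at index 5


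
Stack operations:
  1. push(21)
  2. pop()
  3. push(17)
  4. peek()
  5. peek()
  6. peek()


push(21) -> [21]
pop()->21, []
push(17) -> [17]
peek()->17
peek()->17
peek()->17

Final stack: [17]


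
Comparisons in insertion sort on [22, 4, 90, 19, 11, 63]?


Algorithm: insertion sort
Input: [22, 4, 90, 19, 11, 63]
Sorted: [4, 11, 19, 22, 63, 90]

11


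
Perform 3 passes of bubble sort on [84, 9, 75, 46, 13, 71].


Initial: [84, 9, 75, 46, 13, 71]
Pass 1: [9, 75, 46, 13, 71, 84] (5 swaps)
Pass 2: [9, 46, 13, 71, 75, 84] (3 swaps)
Pass 3: [9, 13, 46, 71, 75, 84] (1 swaps)

After 3 passes: [9, 13, 46, 71, 75, 84]


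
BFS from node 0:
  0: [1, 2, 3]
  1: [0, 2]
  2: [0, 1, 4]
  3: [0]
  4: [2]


Visit 0, enqueue [1, 2, 3]
Visit 1, enqueue []
Visit 2, enqueue [4]
Visit 3, enqueue []
Visit 4, enqueue []

BFS order: [0, 1, 2, 3, 4]


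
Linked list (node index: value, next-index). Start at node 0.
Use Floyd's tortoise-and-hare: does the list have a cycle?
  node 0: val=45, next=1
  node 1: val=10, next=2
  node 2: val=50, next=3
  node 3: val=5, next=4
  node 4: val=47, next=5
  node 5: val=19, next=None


Floyd's tortoise (slow, +1) and hare (fast, +2):
  init: slow=0, fast=0
  step 1: slow=1, fast=2
  step 2: slow=2, fast=4
  step 3: fast 4->5->None, no cycle

Cycle: no


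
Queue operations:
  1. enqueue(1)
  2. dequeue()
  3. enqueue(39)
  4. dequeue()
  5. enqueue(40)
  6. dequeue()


enqueue(1) -> [1]
dequeue()->1, []
enqueue(39) -> [39]
dequeue()->39, []
enqueue(40) -> [40]
dequeue()->40, []

Final queue: []


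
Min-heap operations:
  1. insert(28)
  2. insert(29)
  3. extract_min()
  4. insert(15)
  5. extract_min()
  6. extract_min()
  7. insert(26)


insert(28) -> [28]
insert(29) -> [28, 29]
extract_min()->28, [29]
insert(15) -> [15, 29]
extract_min()->15, [29]
extract_min()->29, []
insert(26) -> [26]

Final heap: [26]


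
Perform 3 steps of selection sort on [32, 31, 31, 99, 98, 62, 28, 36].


Initial: [32, 31, 31, 99, 98, 62, 28, 36]
Step 1: min=28 at 6
  Swap: [28, 31, 31, 99, 98, 62, 32, 36]
Step 2: min=31 at 1
  Swap: [28, 31, 31, 99, 98, 62, 32, 36]
Step 3: min=31 at 2
  Swap: [28, 31, 31, 99, 98, 62, 32, 36]

After 3 steps: [28, 31, 31, 99, 98, 62, 32, 36]


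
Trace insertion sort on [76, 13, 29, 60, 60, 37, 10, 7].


Initial: [76, 13, 29, 60, 60, 37, 10, 7]
Insert 13: [13, 76, 29, 60, 60, 37, 10, 7]
Insert 29: [13, 29, 76, 60, 60, 37, 10, 7]
Insert 60: [13, 29, 60, 76, 60, 37, 10, 7]
Insert 60: [13, 29, 60, 60, 76, 37, 10, 7]
Insert 37: [13, 29, 37, 60, 60, 76, 10, 7]
Insert 10: [10, 13, 29, 37, 60, 60, 76, 7]
Insert 7: [7, 10, 13, 29, 37, 60, 60, 76]

Sorted: [7, 10, 13, 29, 37, 60, 60, 76]


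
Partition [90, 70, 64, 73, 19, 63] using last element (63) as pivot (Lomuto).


Pivot: 63
  19 <= 63: swap -> [19, 70, 64, 73, 90, 63]
Place pivot at 1: [19, 63, 64, 73, 90, 70]

Partitioned: [19, 63, 64, 73, 90, 70]


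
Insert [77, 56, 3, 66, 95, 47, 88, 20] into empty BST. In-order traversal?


Insert 77: root
Insert 56: L from 77
Insert 3: L from 77 -> L from 56
Insert 66: L from 77 -> R from 56
Insert 95: R from 77
Insert 47: L from 77 -> L from 56 -> R from 3
Insert 88: R from 77 -> L from 95
Insert 20: L from 77 -> L from 56 -> R from 3 -> L from 47

In-order: [3, 20, 47, 56, 66, 77, 88, 95]


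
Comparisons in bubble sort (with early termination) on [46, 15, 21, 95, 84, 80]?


Algorithm: bubble sort (with early termination)
Input: [46, 15, 21, 95, 84, 80]
Sorted: [15, 21, 46, 80, 84, 95]

12


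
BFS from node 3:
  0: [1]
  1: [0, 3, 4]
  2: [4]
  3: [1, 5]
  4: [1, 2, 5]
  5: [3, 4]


Visit 3, enqueue [1, 5]
Visit 1, enqueue [0, 4]
Visit 5, enqueue []
Visit 0, enqueue []
Visit 4, enqueue [2]
Visit 2, enqueue []

BFS order: [3, 1, 5, 0, 4, 2]


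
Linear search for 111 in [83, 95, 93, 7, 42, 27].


i=0: 83!=111
i=1: 95!=111
i=2: 93!=111
i=3: 7!=111
i=4: 42!=111
i=5: 27!=111

Not found, 6 comps


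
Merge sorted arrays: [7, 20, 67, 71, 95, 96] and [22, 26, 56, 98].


Take 7 from A
Take 20 from A
Take 22 from B
Take 26 from B
Take 56 from B
Take 67 from A
Take 71 from A
Take 95 from A
Take 96 from A

Merged: [7, 20, 22, 26, 56, 67, 71, 95, 96, 98]


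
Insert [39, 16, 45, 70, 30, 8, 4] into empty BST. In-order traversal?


Insert 39: root
Insert 16: L from 39
Insert 45: R from 39
Insert 70: R from 39 -> R from 45
Insert 30: L from 39 -> R from 16
Insert 8: L from 39 -> L from 16
Insert 4: L from 39 -> L from 16 -> L from 8

In-order: [4, 8, 16, 30, 39, 45, 70]


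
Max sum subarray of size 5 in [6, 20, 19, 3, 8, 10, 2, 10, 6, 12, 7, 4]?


[0:5]: 56
[1:6]: 60
[2:7]: 42
[3:8]: 33
[4:9]: 36
[5:10]: 40
[6:11]: 37
[7:12]: 39

Max: 60 at [1:6]


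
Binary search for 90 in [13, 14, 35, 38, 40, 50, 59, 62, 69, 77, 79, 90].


Step 1: lo=0, hi=11, mid=5, val=50
Step 2: lo=6, hi=11, mid=8, val=69
Step 3: lo=9, hi=11, mid=10, val=79
Step 4: lo=11, hi=11, mid=11, val=90

Found at index 11


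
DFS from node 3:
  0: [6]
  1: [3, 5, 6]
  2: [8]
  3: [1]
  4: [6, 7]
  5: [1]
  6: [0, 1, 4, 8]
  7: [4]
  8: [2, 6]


Visit 3, push [1]
Visit 1, push [6, 5]
Visit 5, push []
Visit 6, push [8, 4, 0]
Visit 0, push []
Visit 4, push [7]
Visit 7, push []
Visit 8, push [2]
Visit 2, push []

DFS order: [3, 1, 5, 6, 0, 4, 7, 8, 2]


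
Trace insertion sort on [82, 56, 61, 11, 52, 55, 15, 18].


Initial: [82, 56, 61, 11, 52, 55, 15, 18]
Insert 56: [56, 82, 61, 11, 52, 55, 15, 18]
Insert 61: [56, 61, 82, 11, 52, 55, 15, 18]
Insert 11: [11, 56, 61, 82, 52, 55, 15, 18]
Insert 52: [11, 52, 56, 61, 82, 55, 15, 18]
Insert 55: [11, 52, 55, 56, 61, 82, 15, 18]
Insert 15: [11, 15, 52, 55, 56, 61, 82, 18]
Insert 18: [11, 15, 18, 52, 55, 56, 61, 82]

Sorted: [11, 15, 18, 52, 55, 56, 61, 82]


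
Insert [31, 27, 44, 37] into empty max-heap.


Insert 31: [31]
Insert 27: [31, 27]
Insert 44: [44, 27, 31]
Insert 37: [44, 37, 31, 27]

Final heap: [44, 37, 31, 27]


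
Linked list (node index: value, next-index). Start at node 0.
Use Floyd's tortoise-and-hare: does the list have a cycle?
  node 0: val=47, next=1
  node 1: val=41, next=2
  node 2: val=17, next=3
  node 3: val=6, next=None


Floyd's tortoise (slow, +1) and hare (fast, +2):
  init: slow=0, fast=0
  step 1: slow=1, fast=2
  step 2: fast 2->3->None, no cycle

Cycle: no


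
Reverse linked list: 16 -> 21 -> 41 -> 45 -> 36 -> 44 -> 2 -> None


Step 1: curr=16, set curr.next=prev(None) | reversed so far: 16
Step 2: curr=21, set curr.next=prev(16) | reversed so far: 21 -> 16
Step 3: curr=41, set curr.next=prev(21) | reversed so far: 41 -> 21 -> 16
Step 4: curr=45, set curr.next=prev(41) | reversed so far: 45 -> 41 -> 21 -> 16
Step 5: curr=36, set curr.next=prev(45) | reversed so far: 36 -> 45 -> 41 -> 21 -> 16
Step 6: curr=44, set curr.next=prev(36) | reversed so far: 44 -> 36 -> 45 -> 41 -> 21 -> 16
Step 7: curr=2, set curr.next=prev(44) | reversed so far: 2 -> 44 -> 36 -> 45 -> 41 -> 21 -> 16

2 -> 44 -> 36 -> 45 -> 41 -> 21 -> 16 -> None


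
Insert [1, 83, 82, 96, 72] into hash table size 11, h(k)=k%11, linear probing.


Insert 1: h=1 -> slot 1
Insert 83: h=6 -> slot 6
Insert 82: h=5 -> slot 5
Insert 96: h=8 -> slot 8
Insert 72: h=6, 1 probes -> slot 7

Table: [None, 1, None, None, None, 82, 83, 72, 96, None, None]


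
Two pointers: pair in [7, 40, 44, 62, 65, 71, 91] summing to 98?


lo=0(7)+hi=6(91)=98

Yes: 7+91=98


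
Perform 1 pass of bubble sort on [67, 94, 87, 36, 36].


Initial: [67, 94, 87, 36, 36]
Pass 1: [67, 87, 36, 36, 94] (3 swaps)

After 1 pass: [67, 87, 36, 36, 94]


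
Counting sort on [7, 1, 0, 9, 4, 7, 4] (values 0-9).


Input: [7, 1, 0, 9, 4, 7, 4]
Counts: [1, 1, 0, 0, 2, 0, 0, 2, 0, 1]

Sorted: [0, 1, 4, 4, 7, 7, 9]


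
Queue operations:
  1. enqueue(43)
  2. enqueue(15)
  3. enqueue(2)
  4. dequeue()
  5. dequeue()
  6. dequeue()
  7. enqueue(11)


enqueue(43) -> [43]
enqueue(15) -> [43, 15]
enqueue(2) -> [43, 15, 2]
dequeue()->43, [15, 2]
dequeue()->15, [2]
dequeue()->2, []
enqueue(11) -> [11]

Final queue: [11]


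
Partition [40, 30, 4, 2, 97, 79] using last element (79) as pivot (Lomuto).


Pivot: 79
  40 <= 79: advance i (no swap)
  30 <= 79: advance i (no swap)
  4 <= 79: advance i (no swap)
  2 <= 79: advance i (no swap)
Place pivot at 4: [40, 30, 4, 2, 79, 97]

Partitioned: [40, 30, 4, 2, 79, 97]


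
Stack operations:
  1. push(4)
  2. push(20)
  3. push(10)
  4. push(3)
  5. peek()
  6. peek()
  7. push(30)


push(4) -> [4]
push(20) -> [4, 20]
push(10) -> [4, 20, 10]
push(3) -> [4, 20, 10, 3]
peek()->3
peek()->3
push(30) -> [4, 20, 10, 3, 30]

Final stack: [4, 20, 10, 3, 30]


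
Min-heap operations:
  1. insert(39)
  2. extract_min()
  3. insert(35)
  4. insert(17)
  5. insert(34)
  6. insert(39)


insert(39) -> [39]
extract_min()->39, []
insert(35) -> [35]
insert(17) -> [17, 35]
insert(34) -> [17, 35, 34]
insert(39) -> [17, 35, 34, 39]

Final heap: [17, 35, 34, 39]


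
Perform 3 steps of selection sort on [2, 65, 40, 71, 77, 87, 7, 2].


Initial: [2, 65, 40, 71, 77, 87, 7, 2]
Step 1: min=2 at 0
  Swap: [2, 65, 40, 71, 77, 87, 7, 2]
Step 2: min=2 at 7
  Swap: [2, 2, 40, 71, 77, 87, 7, 65]
Step 3: min=7 at 6
  Swap: [2, 2, 7, 71, 77, 87, 40, 65]

After 3 steps: [2, 2, 7, 71, 77, 87, 40, 65]


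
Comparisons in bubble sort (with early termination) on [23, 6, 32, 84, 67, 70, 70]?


Algorithm: bubble sort (with early termination)
Input: [23, 6, 32, 84, 67, 70, 70]
Sorted: [6, 23, 32, 67, 70, 70, 84]

11


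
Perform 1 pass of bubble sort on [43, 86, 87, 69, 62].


Initial: [43, 86, 87, 69, 62]
Pass 1: [43, 86, 69, 62, 87] (2 swaps)

After 1 pass: [43, 86, 69, 62, 87]


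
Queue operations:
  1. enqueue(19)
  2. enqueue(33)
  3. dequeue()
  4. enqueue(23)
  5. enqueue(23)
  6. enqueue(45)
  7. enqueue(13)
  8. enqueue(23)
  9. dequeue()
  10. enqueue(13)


enqueue(19) -> [19]
enqueue(33) -> [19, 33]
dequeue()->19, [33]
enqueue(23) -> [33, 23]
enqueue(23) -> [33, 23, 23]
enqueue(45) -> [33, 23, 23, 45]
enqueue(13) -> [33, 23, 23, 45, 13]
enqueue(23) -> [33, 23, 23, 45, 13, 23]
dequeue()->33, [23, 23, 45, 13, 23]
enqueue(13) -> [23, 23, 45, 13, 23, 13]

Final queue: [23, 23, 45, 13, 23, 13]


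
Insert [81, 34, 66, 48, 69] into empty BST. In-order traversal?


Insert 81: root
Insert 34: L from 81
Insert 66: L from 81 -> R from 34
Insert 48: L from 81 -> R from 34 -> L from 66
Insert 69: L from 81 -> R from 34 -> R from 66

In-order: [34, 48, 66, 69, 81]


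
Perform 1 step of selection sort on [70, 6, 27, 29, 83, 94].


Initial: [70, 6, 27, 29, 83, 94]
Step 1: min=6 at 1
  Swap: [6, 70, 27, 29, 83, 94]

After 1 step: [6, 70, 27, 29, 83, 94]


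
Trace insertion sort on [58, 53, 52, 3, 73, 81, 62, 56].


Initial: [58, 53, 52, 3, 73, 81, 62, 56]
Insert 53: [53, 58, 52, 3, 73, 81, 62, 56]
Insert 52: [52, 53, 58, 3, 73, 81, 62, 56]
Insert 3: [3, 52, 53, 58, 73, 81, 62, 56]
Insert 73: [3, 52, 53, 58, 73, 81, 62, 56]
Insert 81: [3, 52, 53, 58, 73, 81, 62, 56]
Insert 62: [3, 52, 53, 58, 62, 73, 81, 56]
Insert 56: [3, 52, 53, 56, 58, 62, 73, 81]

Sorted: [3, 52, 53, 56, 58, 62, 73, 81]


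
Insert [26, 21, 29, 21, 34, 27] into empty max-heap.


Insert 26: [26]
Insert 21: [26, 21]
Insert 29: [29, 21, 26]
Insert 21: [29, 21, 26, 21]
Insert 34: [34, 29, 26, 21, 21]
Insert 27: [34, 29, 27, 21, 21, 26]

Final heap: [34, 29, 27, 21, 21, 26]


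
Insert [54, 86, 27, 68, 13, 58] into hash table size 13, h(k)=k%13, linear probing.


Insert 54: h=2 -> slot 2
Insert 86: h=8 -> slot 8
Insert 27: h=1 -> slot 1
Insert 68: h=3 -> slot 3
Insert 13: h=0 -> slot 0
Insert 58: h=6 -> slot 6

Table: [13, 27, 54, 68, None, None, 58, None, 86, None, None, None, None]


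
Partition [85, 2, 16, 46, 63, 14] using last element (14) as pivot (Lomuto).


Pivot: 14
  2 <= 14: swap -> [2, 85, 16, 46, 63, 14]
Place pivot at 1: [2, 14, 16, 46, 63, 85]

Partitioned: [2, 14, 16, 46, 63, 85]


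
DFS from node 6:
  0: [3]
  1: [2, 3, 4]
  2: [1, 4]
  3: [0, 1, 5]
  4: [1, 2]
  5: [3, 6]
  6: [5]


Visit 6, push [5]
Visit 5, push [3]
Visit 3, push [1, 0]
Visit 0, push []
Visit 1, push [4, 2]
Visit 2, push [4]
Visit 4, push []

DFS order: [6, 5, 3, 0, 1, 2, 4]


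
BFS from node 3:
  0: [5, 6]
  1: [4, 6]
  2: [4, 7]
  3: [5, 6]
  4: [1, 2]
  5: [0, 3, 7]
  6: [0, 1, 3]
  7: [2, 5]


Visit 3, enqueue [5, 6]
Visit 5, enqueue [0, 7]
Visit 6, enqueue [1]
Visit 0, enqueue []
Visit 7, enqueue [2]
Visit 1, enqueue [4]
Visit 2, enqueue []
Visit 4, enqueue []

BFS order: [3, 5, 6, 0, 7, 1, 2, 4]


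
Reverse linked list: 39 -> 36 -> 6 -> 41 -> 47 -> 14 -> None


Step 1: curr=39, set curr.next=prev(None) | reversed so far: 39
Step 2: curr=36, set curr.next=prev(39) | reversed so far: 36 -> 39
Step 3: curr=6, set curr.next=prev(36) | reversed so far: 6 -> 36 -> 39
Step 4: curr=41, set curr.next=prev(6) | reversed so far: 41 -> 6 -> 36 -> 39
Step 5: curr=47, set curr.next=prev(41) | reversed so far: 47 -> 41 -> 6 -> 36 -> 39
Step 6: curr=14, set curr.next=prev(47) | reversed so far: 14 -> 47 -> 41 -> 6 -> 36 -> 39

14 -> 47 -> 41 -> 6 -> 36 -> 39 -> None


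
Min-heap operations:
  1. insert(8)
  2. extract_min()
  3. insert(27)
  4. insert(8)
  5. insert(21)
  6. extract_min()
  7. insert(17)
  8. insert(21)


insert(8) -> [8]
extract_min()->8, []
insert(27) -> [27]
insert(8) -> [8, 27]
insert(21) -> [8, 27, 21]
extract_min()->8, [21, 27]
insert(17) -> [17, 27, 21]
insert(21) -> [17, 21, 21, 27]

Final heap: [17, 21, 21, 27]


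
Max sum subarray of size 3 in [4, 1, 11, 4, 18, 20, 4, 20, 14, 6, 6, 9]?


[0:3]: 16
[1:4]: 16
[2:5]: 33
[3:6]: 42
[4:7]: 42
[5:8]: 44
[6:9]: 38
[7:10]: 40
[8:11]: 26
[9:12]: 21

Max: 44 at [5:8]


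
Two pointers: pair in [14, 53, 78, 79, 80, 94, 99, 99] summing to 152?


lo=0(14)+hi=7(99)=113
lo=1(53)+hi=7(99)=152

Yes: 53+99=152


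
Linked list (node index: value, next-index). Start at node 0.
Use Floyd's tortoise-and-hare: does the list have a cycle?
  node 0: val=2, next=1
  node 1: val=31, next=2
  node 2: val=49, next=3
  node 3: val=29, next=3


Floyd's tortoise (slow, +1) and hare (fast, +2):
  init: slow=0, fast=0
  step 1: slow=1, fast=2
  step 2: slow=2, fast=3
  step 3: slow=3, fast=3
  slow == fast at node 3: cycle detected

Cycle: yes


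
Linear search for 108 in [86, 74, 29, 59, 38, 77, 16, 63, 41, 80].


i=0: 86!=108
i=1: 74!=108
i=2: 29!=108
i=3: 59!=108
i=4: 38!=108
i=5: 77!=108
i=6: 16!=108
i=7: 63!=108
i=8: 41!=108
i=9: 80!=108

Not found, 10 comps


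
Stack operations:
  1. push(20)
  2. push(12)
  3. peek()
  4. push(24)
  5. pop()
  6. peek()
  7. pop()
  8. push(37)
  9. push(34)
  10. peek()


push(20) -> [20]
push(12) -> [20, 12]
peek()->12
push(24) -> [20, 12, 24]
pop()->24, [20, 12]
peek()->12
pop()->12, [20]
push(37) -> [20, 37]
push(34) -> [20, 37, 34]
peek()->34

Final stack: [20, 37, 34]


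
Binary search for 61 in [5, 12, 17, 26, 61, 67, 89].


Step 1: lo=0, hi=6, mid=3, val=26
Step 2: lo=4, hi=6, mid=5, val=67
Step 3: lo=4, hi=4, mid=4, val=61

Found at index 4


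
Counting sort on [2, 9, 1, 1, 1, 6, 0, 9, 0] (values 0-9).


Input: [2, 9, 1, 1, 1, 6, 0, 9, 0]
Counts: [2, 3, 1, 0, 0, 0, 1, 0, 0, 2]

Sorted: [0, 0, 1, 1, 1, 2, 6, 9, 9]


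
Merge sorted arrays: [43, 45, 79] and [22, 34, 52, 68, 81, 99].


Take 22 from B
Take 34 from B
Take 43 from A
Take 45 from A
Take 52 from B
Take 68 from B
Take 79 from A

Merged: [22, 34, 43, 45, 52, 68, 79, 81, 99]


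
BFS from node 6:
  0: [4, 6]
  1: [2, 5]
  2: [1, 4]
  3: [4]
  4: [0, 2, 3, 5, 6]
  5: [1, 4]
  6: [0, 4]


Visit 6, enqueue [0, 4]
Visit 0, enqueue []
Visit 4, enqueue [2, 3, 5]
Visit 2, enqueue [1]
Visit 3, enqueue []
Visit 5, enqueue []
Visit 1, enqueue []

BFS order: [6, 0, 4, 2, 3, 5, 1]


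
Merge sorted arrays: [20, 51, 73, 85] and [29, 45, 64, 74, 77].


Take 20 from A
Take 29 from B
Take 45 from B
Take 51 from A
Take 64 from B
Take 73 from A
Take 74 from B
Take 77 from B

Merged: [20, 29, 45, 51, 64, 73, 74, 77, 85]


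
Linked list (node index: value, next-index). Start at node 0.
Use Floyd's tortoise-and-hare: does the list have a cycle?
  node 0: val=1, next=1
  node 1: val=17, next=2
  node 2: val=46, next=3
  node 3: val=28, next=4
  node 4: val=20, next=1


Floyd's tortoise (slow, +1) and hare (fast, +2):
  init: slow=0, fast=0
  step 1: slow=1, fast=2
  step 2: slow=2, fast=4
  step 3: slow=3, fast=2
  step 4: slow=4, fast=4
  slow == fast at node 4: cycle detected

Cycle: yes


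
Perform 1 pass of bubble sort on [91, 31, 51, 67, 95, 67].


Initial: [91, 31, 51, 67, 95, 67]
Pass 1: [31, 51, 67, 91, 67, 95] (4 swaps)

After 1 pass: [31, 51, 67, 91, 67, 95]


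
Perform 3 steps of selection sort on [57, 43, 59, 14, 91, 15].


Initial: [57, 43, 59, 14, 91, 15]
Step 1: min=14 at 3
  Swap: [14, 43, 59, 57, 91, 15]
Step 2: min=15 at 5
  Swap: [14, 15, 59, 57, 91, 43]
Step 3: min=43 at 5
  Swap: [14, 15, 43, 57, 91, 59]

After 3 steps: [14, 15, 43, 57, 91, 59]


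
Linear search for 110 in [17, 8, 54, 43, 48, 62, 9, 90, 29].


i=0: 17!=110
i=1: 8!=110
i=2: 54!=110
i=3: 43!=110
i=4: 48!=110
i=5: 62!=110
i=6: 9!=110
i=7: 90!=110
i=8: 29!=110

Not found, 9 comps


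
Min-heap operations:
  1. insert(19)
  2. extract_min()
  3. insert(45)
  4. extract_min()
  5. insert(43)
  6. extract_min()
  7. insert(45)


insert(19) -> [19]
extract_min()->19, []
insert(45) -> [45]
extract_min()->45, []
insert(43) -> [43]
extract_min()->43, []
insert(45) -> [45]

Final heap: [45]


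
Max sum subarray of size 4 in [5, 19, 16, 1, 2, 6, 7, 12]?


[0:4]: 41
[1:5]: 38
[2:6]: 25
[3:7]: 16
[4:8]: 27

Max: 41 at [0:4]


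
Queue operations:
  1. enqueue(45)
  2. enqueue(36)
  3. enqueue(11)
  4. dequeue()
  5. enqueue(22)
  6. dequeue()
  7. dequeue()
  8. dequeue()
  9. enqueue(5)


enqueue(45) -> [45]
enqueue(36) -> [45, 36]
enqueue(11) -> [45, 36, 11]
dequeue()->45, [36, 11]
enqueue(22) -> [36, 11, 22]
dequeue()->36, [11, 22]
dequeue()->11, [22]
dequeue()->22, []
enqueue(5) -> [5]

Final queue: [5]


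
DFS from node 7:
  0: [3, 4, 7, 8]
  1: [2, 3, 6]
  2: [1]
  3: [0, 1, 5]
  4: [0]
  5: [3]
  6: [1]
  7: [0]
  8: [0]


Visit 7, push [0]
Visit 0, push [8, 4, 3]
Visit 3, push [5, 1]
Visit 1, push [6, 2]
Visit 2, push []
Visit 6, push []
Visit 5, push []
Visit 4, push []
Visit 8, push []

DFS order: [7, 0, 3, 1, 2, 6, 5, 4, 8]


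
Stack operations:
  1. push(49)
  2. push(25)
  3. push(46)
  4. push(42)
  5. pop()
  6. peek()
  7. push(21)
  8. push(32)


push(49) -> [49]
push(25) -> [49, 25]
push(46) -> [49, 25, 46]
push(42) -> [49, 25, 46, 42]
pop()->42, [49, 25, 46]
peek()->46
push(21) -> [49, 25, 46, 21]
push(32) -> [49, 25, 46, 21, 32]

Final stack: [49, 25, 46, 21, 32]


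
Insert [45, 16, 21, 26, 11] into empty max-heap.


Insert 45: [45]
Insert 16: [45, 16]
Insert 21: [45, 16, 21]
Insert 26: [45, 26, 21, 16]
Insert 11: [45, 26, 21, 16, 11]

Final heap: [45, 26, 21, 16, 11]


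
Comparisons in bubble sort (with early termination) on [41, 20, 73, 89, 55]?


Algorithm: bubble sort (with early termination)
Input: [41, 20, 73, 89, 55]
Sorted: [20, 41, 55, 73, 89]

9


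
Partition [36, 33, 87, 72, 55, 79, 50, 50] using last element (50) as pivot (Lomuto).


Pivot: 50
  36 <= 50: advance i (no swap)
  33 <= 50: advance i (no swap)
  50 <= 50: swap -> [36, 33, 50, 72, 55, 79, 87, 50]
Place pivot at 3: [36, 33, 50, 50, 55, 79, 87, 72]

Partitioned: [36, 33, 50, 50, 55, 79, 87, 72]


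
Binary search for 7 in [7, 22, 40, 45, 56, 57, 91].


Step 1: lo=0, hi=6, mid=3, val=45
Step 2: lo=0, hi=2, mid=1, val=22
Step 3: lo=0, hi=0, mid=0, val=7

Found at index 0


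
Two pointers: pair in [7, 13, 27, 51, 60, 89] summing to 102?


lo=0(7)+hi=5(89)=96
lo=1(13)+hi=5(89)=102

Yes: 13+89=102


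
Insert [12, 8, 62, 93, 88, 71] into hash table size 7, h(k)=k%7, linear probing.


Insert 12: h=5 -> slot 5
Insert 8: h=1 -> slot 1
Insert 62: h=6 -> slot 6
Insert 93: h=2 -> slot 2
Insert 88: h=4 -> slot 4
Insert 71: h=1, 2 probes -> slot 3

Table: [None, 8, 93, 71, 88, 12, 62]


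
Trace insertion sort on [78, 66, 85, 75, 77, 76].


Initial: [78, 66, 85, 75, 77, 76]
Insert 66: [66, 78, 85, 75, 77, 76]
Insert 85: [66, 78, 85, 75, 77, 76]
Insert 75: [66, 75, 78, 85, 77, 76]
Insert 77: [66, 75, 77, 78, 85, 76]
Insert 76: [66, 75, 76, 77, 78, 85]

Sorted: [66, 75, 76, 77, 78, 85]


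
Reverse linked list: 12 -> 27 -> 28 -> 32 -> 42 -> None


Step 1: curr=12, set curr.next=prev(None) | reversed so far: 12
Step 2: curr=27, set curr.next=prev(12) | reversed so far: 27 -> 12
Step 3: curr=28, set curr.next=prev(27) | reversed so far: 28 -> 27 -> 12
Step 4: curr=32, set curr.next=prev(28) | reversed so far: 32 -> 28 -> 27 -> 12
Step 5: curr=42, set curr.next=prev(32) | reversed so far: 42 -> 32 -> 28 -> 27 -> 12

42 -> 32 -> 28 -> 27 -> 12 -> None


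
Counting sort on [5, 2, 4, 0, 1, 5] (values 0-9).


Input: [5, 2, 4, 0, 1, 5]
Counts: [1, 1, 1, 0, 1, 2, 0, 0, 0, 0]

Sorted: [0, 1, 2, 4, 5, 5]


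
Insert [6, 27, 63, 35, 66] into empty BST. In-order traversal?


Insert 6: root
Insert 27: R from 6
Insert 63: R from 6 -> R from 27
Insert 35: R from 6 -> R from 27 -> L from 63
Insert 66: R from 6 -> R from 27 -> R from 63

In-order: [6, 27, 35, 63, 66]


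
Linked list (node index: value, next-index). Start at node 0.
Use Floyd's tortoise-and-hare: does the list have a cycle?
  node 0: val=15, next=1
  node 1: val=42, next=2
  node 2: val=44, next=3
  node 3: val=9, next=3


Floyd's tortoise (slow, +1) and hare (fast, +2):
  init: slow=0, fast=0
  step 1: slow=1, fast=2
  step 2: slow=2, fast=3
  step 3: slow=3, fast=3
  slow == fast at node 3: cycle detected

Cycle: yes


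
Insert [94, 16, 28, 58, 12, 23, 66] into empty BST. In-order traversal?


Insert 94: root
Insert 16: L from 94
Insert 28: L from 94 -> R from 16
Insert 58: L from 94 -> R from 16 -> R from 28
Insert 12: L from 94 -> L from 16
Insert 23: L from 94 -> R from 16 -> L from 28
Insert 66: L from 94 -> R from 16 -> R from 28 -> R from 58

In-order: [12, 16, 23, 28, 58, 66, 94]


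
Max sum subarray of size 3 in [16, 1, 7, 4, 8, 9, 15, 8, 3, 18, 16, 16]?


[0:3]: 24
[1:4]: 12
[2:5]: 19
[3:6]: 21
[4:7]: 32
[5:8]: 32
[6:9]: 26
[7:10]: 29
[8:11]: 37
[9:12]: 50

Max: 50 at [9:12]


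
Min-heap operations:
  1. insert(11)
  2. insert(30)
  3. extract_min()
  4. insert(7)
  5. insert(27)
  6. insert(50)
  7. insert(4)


insert(11) -> [11]
insert(30) -> [11, 30]
extract_min()->11, [30]
insert(7) -> [7, 30]
insert(27) -> [7, 30, 27]
insert(50) -> [7, 30, 27, 50]
insert(4) -> [4, 7, 27, 50, 30]

Final heap: [4, 7, 27, 50, 30]


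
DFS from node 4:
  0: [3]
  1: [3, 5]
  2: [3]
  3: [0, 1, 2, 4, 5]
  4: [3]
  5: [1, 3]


Visit 4, push [3]
Visit 3, push [5, 2, 1, 0]
Visit 0, push []
Visit 1, push [5]
Visit 5, push []
Visit 2, push []

DFS order: [4, 3, 0, 1, 5, 2]


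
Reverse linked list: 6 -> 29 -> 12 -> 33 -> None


Step 1: curr=6, set curr.next=prev(None) | reversed so far: 6
Step 2: curr=29, set curr.next=prev(6) | reversed so far: 29 -> 6
Step 3: curr=12, set curr.next=prev(29) | reversed so far: 12 -> 29 -> 6
Step 4: curr=33, set curr.next=prev(12) | reversed so far: 33 -> 12 -> 29 -> 6

33 -> 12 -> 29 -> 6 -> None


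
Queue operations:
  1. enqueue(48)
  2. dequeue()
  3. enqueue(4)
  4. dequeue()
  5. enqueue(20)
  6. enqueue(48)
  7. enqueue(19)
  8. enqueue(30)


enqueue(48) -> [48]
dequeue()->48, []
enqueue(4) -> [4]
dequeue()->4, []
enqueue(20) -> [20]
enqueue(48) -> [20, 48]
enqueue(19) -> [20, 48, 19]
enqueue(30) -> [20, 48, 19, 30]

Final queue: [20, 48, 19, 30]


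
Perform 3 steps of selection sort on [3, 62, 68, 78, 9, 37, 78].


Initial: [3, 62, 68, 78, 9, 37, 78]
Step 1: min=3 at 0
  Swap: [3, 62, 68, 78, 9, 37, 78]
Step 2: min=9 at 4
  Swap: [3, 9, 68, 78, 62, 37, 78]
Step 3: min=37 at 5
  Swap: [3, 9, 37, 78, 62, 68, 78]

After 3 steps: [3, 9, 37, 78, 62, 68, 78]


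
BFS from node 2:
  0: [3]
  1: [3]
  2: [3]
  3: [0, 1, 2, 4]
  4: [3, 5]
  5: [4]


Visit 2, enqueue [3]
Visit 3, enqueue [0, 1, 4]
Visit 0, enqueue []
Visit 1, enqueue []
Visit 4, enqueue [5]
Visit 5, enqueue []

BFS order: [2, 3, 0, 1, 4, 5]


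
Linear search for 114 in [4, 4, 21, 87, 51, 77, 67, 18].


i=0: 4!=114
i=1: 4!=114
i=2: 21!=114
i=3: 87!=114
i=4: 51!=114
i=5: 77!=114
i=6: 67!=114
i=7: 18!=114

Not found, 8 comps


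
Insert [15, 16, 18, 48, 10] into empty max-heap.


Insert 15: [15]
Insert 16: [16, 15]
Insert 18: [18, 15, 16]
Insert 48: [48, 18, 16, 15]
Insert 10: [48, 18, 16, 15, 10]

Final heap: [48, 18, 16, 15, 10]


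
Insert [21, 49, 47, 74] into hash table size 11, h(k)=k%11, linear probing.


Insert 21: h=10 -> slot 10
Insert 49: h=5 -> slot 5
Insert 47: h=3 -> slot 3
Insert 74: h=8 -> slot 8

Table: [None, None, None, 47, None, 49, None, None, 74, None, 21]


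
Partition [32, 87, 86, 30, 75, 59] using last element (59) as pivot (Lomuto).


Pivot: 59
  32 <= 59: advance i (no swap)
  30 <= 59: swap -> [32, 30, 86, 87, 75, 59]
Place pivot at 2: [32, 30, 59, 87, 75, 86]

Partitioned: [32, 30, 59, 87, 75, 86]


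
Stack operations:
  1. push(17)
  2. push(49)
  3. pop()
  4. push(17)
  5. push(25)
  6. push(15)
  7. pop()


push(17) -> [17]
push(49) -> [17, 49]
pop()->49, [17]
push(17) -> [17, 17]
push(25) -> [17, 17, 25]
push(15) -> [17, 17, 25, 15]
pop()->15, [17, 17, 25]

Final stack: [17, 17, 25]


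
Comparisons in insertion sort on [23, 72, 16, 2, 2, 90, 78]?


Algorithm: insertion sort
Input: [23, 72, 16, 2, 2, 90, 78]
Sorted: [2, 2, 16, 23, 72, 78, 90]

13


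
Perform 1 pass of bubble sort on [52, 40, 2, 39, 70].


Initial: [52, 40, 2, 39, 70]
Pass 1: [40, 2, 39, 52, 70] (3 swaps)

After 1 pass: [40, 2, 39, 52, 70]


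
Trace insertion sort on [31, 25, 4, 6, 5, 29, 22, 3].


Initial: [31, 25, 4, 6, 5, 29, 22, 3]
Insert 25: [25, 31, 4, 6, 5, 29, 22, 3]
Insert 4: [4, 25, 31, 6, 5, 29, 22, 3]
Insert 6: [4, 6, 25, 31, 5, 29, 22, 3]
Insert 5: [4, 5, 6, 25, 31, 29, 22, 3]
Insert 29: [4, 5, 6, 25, 29, 31, 22, 3]
Insert 22: [4, 5, 6, 22, 25, 29, 31, 3]
Insert 3: [3, 4, 5, 6, 22, 25, 29, 31]

Sorted: [3, 4, 5, 6, 22, 25, 29, 31]


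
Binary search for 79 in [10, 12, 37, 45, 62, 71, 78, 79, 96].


Step 1: lo=0, hi=8, mid=4, val=62
Step 2: lo=5, hi=8, mid=6, val=78
Step 3: lo=7, hi=8, mid=7, val=79

Found at index 7


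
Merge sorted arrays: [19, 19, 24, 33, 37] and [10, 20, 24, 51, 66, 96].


Take 10 from B
Take 19 from A
Take 19 from A
Take 20 from B
Take 24 from A
Take 24 from B
Take 33 from A
Take 37 from A

Merged: [10, 19, 19, 20, 24, 24, 33, 37, 51, 66, 96]


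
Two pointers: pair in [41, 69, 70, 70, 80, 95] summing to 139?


lo=0(41)+hi=5(95)=136
lo=1(69)+hi=5(95)=164
lo=1(69)+hi=4(80)=149
lo=1(69)+hi=3(70)=139

Yes: 69+70=139


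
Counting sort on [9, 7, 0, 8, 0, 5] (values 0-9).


Input: [9, 7, 0, 8, 0, 5]
Counts: [2, 0, 0, 0, 0, 1, 0, 1, 1, 1]

Sorted: [0, 0, 5, 7, 8, 9]


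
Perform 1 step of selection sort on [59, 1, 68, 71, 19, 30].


Initial: [59, 1, 68, 71, 19, 30]
Step 1: min=1 at 1
  Swap: [1, 59, 68, 71, 19, 30]

After 1 step: [1, 59, 68, 71, 19, 30]


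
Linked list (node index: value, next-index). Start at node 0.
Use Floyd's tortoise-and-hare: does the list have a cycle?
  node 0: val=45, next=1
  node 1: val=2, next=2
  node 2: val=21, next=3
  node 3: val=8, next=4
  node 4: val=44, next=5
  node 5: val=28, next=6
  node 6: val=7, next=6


Floyd's tortoise (slow, +1) and hare (fast, +2):
  init: slow=0, fast=0
  step 1: slow=1, fast=2
  step 2: slow=2, fast=4
  step 3: slow=3, fast=6
  step 4: slow=4, fast=6
  step 5: slow=5, fast=6
  step 6: slow=6, fast=6
  slow == fast at node 6: cycle detected

Cycle: yes
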